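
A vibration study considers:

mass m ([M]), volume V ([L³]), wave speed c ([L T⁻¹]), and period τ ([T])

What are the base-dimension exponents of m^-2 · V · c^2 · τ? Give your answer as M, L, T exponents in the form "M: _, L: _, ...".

M: -2, L: 5, T: -1

Collect each base-dimension exponent across the product:
  M: −2·(1) + (0) + 2·(0) + (0) = -2
  L: −2·(0) + (3) + 2·(1) + (0) = 5
  T: −2·(0) + (0) + 2·(-1) + (1) = -1
So the dimensions are [M⁻² L⁵ T⁻¹].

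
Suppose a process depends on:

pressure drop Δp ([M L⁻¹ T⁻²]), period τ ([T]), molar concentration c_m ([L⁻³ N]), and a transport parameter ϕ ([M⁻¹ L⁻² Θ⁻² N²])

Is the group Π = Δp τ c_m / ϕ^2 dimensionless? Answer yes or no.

Sum the exponent of each base dimension across the product:
  M: [Δp]_M + [τ]_M + [c_m]_M − 2·[ϕ]_M = (1) + (0) + (0) − 2·(-1) = 3
  L: [Δp]_L + [τ]_L + [c_m]_L − 2·[ϕ]_L = (-1) + (0) + (-3) − 2·(-2) = 0
  T: [Δp]_T + [τ]_T + [c_m]_T − 2·[ϕ]_T = (-2) + (1) + (0) − 2·(0) = -1
  Θ: [Δp]_Θ + [τ]_Θ + [c_m]_Θ − 2·[ϕ]_Θ = (0) + (0) + (0) − 2·(-2) = 4
  N: [Δp]_N + [τ]_N + [c_m]_N − 2·[ϕ]_N = (0) + (0) + (1) − 2·(2) = -3
Net dimensions [M³ T⁻¹ Θ⁴ N⁻³] ≠ [1] — not dimensionless.

no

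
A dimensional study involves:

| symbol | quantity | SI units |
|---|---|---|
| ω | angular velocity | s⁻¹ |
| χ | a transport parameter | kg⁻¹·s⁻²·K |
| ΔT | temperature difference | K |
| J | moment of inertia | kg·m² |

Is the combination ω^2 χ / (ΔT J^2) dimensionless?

Sum the exponent of each base dimension across the product:
  M: 2·[ω]_M + [χ]_M − [ΔT]_M − 2·[J]_M = 2·(0) + (-1) − (0) − 2·(1) = -3
  L: 2·[ω]_L + [χ]_L − [ΔT]_L − 2·[J]_L = 2·(0) + (0) − (0) − 2·(2) = -4
  T: 2·[ω]_T + [χ]_T − [ΔT]_T − 2·[J]_T = 2·(-1) + (-2) − (0) − 2·(0) = -4
  Θ: 2·[ω]_Θ + [χ]_Θ − [ΔT]_Θ − 2·[J]_Θ = 2·(0) + (1) − (1) − 2·(0) = 0
Net dimensions [M⁻³ L⁻⁴ T⁻⁴] ≠ [1] — not dimensionless.

no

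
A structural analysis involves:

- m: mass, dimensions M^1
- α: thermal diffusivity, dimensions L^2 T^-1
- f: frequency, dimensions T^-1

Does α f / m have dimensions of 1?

no

Sum the exponent of each base dimension across the product:
  M: −[m]_M + [α]_M + [f]_M = −(1) + (0) + (0) = -1
  L: −[m]_L + [α]_L + [f]_L = −(0) + (2) + (0) = 2
  T: −[m]_T + [α]_T + [f]_T = −(0) + (-1) + (-1) = -2
Net dimensions [M⁻¹ L² T⁻²] ≠ [1] — not dimensionless.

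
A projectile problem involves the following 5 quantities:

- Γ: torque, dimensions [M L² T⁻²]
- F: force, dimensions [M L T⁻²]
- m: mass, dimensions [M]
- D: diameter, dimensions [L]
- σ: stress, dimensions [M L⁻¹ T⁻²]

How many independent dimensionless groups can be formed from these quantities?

There are 5 variables and 3 base dimensions (M, L, T).
The dimension matrix has rank 3.
Independent dimensionless groups: 5 − 3 = 2.

2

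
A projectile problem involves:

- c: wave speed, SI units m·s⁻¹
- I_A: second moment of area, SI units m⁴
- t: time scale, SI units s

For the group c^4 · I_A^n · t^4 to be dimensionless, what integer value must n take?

Balance the L exponent: (4)·n from I_A, plus 4·(1) + 4·(0) = 4 from the rest, must sum to zero.
4n + 4 = 0, so n = -1.

-1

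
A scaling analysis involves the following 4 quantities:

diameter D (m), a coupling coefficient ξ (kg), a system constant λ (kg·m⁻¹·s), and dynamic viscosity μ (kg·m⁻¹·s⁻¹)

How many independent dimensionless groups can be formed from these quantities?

There are 4 variables and 3 base dimensions (M, L, T).
The dimension matrix has rank 3.
Independent dimensionless groups: 4 − 3 = 1.

1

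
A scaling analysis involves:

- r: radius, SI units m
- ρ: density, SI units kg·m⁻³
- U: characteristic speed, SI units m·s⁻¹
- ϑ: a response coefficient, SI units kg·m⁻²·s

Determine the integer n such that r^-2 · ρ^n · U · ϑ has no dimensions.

-1

Balance the M exponent: (1)·n from ρ, plus −2·(0) + (0) + (1) = 1 from the rest, must sum to zero.
n + 1 = 0, so n = -1.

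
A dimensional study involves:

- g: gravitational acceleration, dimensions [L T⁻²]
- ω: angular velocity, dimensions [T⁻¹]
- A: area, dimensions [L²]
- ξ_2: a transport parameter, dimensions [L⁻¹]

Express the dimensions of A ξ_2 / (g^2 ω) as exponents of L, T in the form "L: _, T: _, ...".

Collect each base-dimension exponent across the product:
  L: −2·(1) − (0) + (2) + (-1) = -1
  T: −2·(-2) − (-1) + (0) + (0) = 5
So the dimensions are [L⁻¹ T⁵].

L: -1, T: 5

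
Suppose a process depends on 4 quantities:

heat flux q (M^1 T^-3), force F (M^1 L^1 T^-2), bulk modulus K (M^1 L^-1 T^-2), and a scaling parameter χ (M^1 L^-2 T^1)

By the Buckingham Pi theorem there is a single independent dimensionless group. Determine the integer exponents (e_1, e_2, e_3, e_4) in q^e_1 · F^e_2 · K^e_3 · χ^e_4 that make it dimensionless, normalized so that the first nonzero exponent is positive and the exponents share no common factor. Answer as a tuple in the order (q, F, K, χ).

(3, -1, -3, 1)

M: e_1·(1) + e_2·(1) + e_3·(1) + e_4·(1) = 0
L: e_1·(0) + e_2·(1) + e_3·(-1) + e_4·(-2) = 0
T: e_1·(-3) + e_2·(-2) + e_3·(-2) + e_4·(1) = 0
Solving this homogeneous linear system for the smallest-integer solution (first nonzero entry positive) gives (3, -1, -3, 1).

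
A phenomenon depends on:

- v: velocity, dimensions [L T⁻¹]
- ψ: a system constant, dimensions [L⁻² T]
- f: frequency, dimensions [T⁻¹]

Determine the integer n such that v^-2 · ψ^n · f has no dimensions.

-1

Balance the L exponent: (-2)·n from ψ, plus −2·(1) + (0) = -2 from the rest, must sum to zero.
-2n − 2 = 0, so n = -1.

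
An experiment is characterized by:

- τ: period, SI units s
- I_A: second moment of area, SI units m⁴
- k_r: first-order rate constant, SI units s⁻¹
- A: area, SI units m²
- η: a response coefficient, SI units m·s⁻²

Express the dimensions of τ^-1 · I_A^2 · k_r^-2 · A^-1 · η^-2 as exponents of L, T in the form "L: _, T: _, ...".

L: 4, T: 5

Collect each base-dimension exponent across the product:
  L: −(0) + 2·(4) − 2·(0) − (2) − 2·(1) = 4
  T: −(1) + 2·(0) − 2·(-1) − (0) − 2·(-2) = 5
So the dimensions are [L⁴ T⁵].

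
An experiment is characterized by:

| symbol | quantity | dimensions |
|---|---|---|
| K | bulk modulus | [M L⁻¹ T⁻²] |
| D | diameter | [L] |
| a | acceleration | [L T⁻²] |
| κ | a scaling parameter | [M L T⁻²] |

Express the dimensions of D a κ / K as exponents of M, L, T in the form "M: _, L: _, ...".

Collect each base-dimension exponent across the product:
  M: −(1) + (0) + (0) + (1) = 0
  L: −(-1) + (1) + (1) + (1) = 4
  T: −(-2) + (0) + (-2) + (-2) = -2
So the dimensions are [L⁴ T⁻²].

M: 0, L: 4, T: -2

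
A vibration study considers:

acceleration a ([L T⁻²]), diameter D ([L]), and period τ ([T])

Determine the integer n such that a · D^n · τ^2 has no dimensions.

Balance the L exponent: (1)·n from D, plus (1) + 2·(0) = 1 from the rest, must sum to zero.
n + 1 = 0, so n = -1.

-1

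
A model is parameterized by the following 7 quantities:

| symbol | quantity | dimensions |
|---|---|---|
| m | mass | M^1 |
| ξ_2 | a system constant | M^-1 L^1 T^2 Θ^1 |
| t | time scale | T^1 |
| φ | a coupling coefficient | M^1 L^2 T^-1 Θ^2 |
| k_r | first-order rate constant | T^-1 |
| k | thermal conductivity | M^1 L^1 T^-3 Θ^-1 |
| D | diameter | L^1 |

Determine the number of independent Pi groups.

There are 7 variables and 4 base dimensions (M, L, T, Θ).
The dimension matrix has rank 4.
Independent dimensionless groups: 7 − 4 = 3.

3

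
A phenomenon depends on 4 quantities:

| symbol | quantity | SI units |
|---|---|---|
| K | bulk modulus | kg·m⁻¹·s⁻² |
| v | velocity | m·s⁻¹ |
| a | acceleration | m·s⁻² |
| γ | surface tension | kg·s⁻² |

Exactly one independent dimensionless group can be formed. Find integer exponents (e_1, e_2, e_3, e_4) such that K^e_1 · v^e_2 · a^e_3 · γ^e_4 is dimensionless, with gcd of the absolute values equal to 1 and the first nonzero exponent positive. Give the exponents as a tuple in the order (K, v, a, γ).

(1, 2, -1, -1)

M: e_1·(1) + e_2·(0) + e_3·(0) + e_4·(1) = 0
L: e_1·(-1) + e_2·(1) + e_3·(1) + e_4·(0) = 0
T: e_1·(-2) + e_2·(-1) + e_3·(-2) + e_4·(-2) = 0
Solving this homogeneous linear system for the smallest-integer solution (first nonzero entry positive) gives (1, 2, -1, -1).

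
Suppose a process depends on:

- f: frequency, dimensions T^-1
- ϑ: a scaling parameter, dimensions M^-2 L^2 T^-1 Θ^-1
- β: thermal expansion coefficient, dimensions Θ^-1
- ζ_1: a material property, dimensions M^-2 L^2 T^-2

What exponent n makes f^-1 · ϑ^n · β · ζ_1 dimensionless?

Balance the M exponent: (-2)·n from ϑ, plus −(0) + (0) + (-2) = -2 from the rest, must sum to zero.
-2n − 2 = 0, so n = -1.

-1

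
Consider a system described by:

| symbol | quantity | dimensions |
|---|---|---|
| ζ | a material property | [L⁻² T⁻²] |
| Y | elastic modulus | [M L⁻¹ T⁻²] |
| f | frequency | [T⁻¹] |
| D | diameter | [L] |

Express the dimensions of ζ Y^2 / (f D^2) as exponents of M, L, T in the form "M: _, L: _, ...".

M: 2, L: -6, T: -5

Collect each base-dimension exponent across the product:
  M: (0) + 2·(1) − (0) − 2·(0) = 2
  L: (-2) + 2·(-1) − (0) − 2·(1) = -6
  T: (-2) + 2·(-2) − (-1) − 2·(0) = -5
So the dimensions are [M² L⁻⁶ T⁻⁵].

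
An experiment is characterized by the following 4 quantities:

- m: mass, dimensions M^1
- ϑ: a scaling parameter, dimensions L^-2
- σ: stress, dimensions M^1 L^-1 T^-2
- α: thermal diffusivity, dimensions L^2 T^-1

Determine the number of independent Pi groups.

1

There are 4 variables and 3 base dimensions (M, L, T).
The dimension matrix has rank 3.
Independent dimensionless groups: 4 − 3 = 1.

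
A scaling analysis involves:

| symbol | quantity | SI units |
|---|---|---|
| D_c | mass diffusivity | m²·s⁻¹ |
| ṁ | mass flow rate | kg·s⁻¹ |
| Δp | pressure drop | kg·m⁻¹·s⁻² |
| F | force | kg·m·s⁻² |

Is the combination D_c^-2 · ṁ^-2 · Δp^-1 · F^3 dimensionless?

yes

Sum the exponent of each base dimension across the product:
  M: −2·[D_c]_M − 2·[ṁ]_M − [Δp]_M + 3·[F]_M = −2·(0) − 2·(1) − (1) + 3·(1) = 0
  L: −2·[D_c]_L − 2·[ṁ]_L − [Δp]_L + 3·[F]_L = −2·(2) − 2·(0) − (-1) + 3·(1) = 0
  T: −2·[D_c]_T − 2·[ṁ]_T − [Δp]_T + 3·[F]_T = −2·(-1) − 2·(-1) − (-2) + 3·(-2) = 0
All base exponents vanish — dimensionless.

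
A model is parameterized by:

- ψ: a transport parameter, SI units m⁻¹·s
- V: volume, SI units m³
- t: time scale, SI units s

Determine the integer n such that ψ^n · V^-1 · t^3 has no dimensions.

-3

Balance the L exponent: (-1)·n from ψ, plus −(3) + 3·(0) = -3 from the rest, must sum to zero.
−n − 3 = 0, so n = -3.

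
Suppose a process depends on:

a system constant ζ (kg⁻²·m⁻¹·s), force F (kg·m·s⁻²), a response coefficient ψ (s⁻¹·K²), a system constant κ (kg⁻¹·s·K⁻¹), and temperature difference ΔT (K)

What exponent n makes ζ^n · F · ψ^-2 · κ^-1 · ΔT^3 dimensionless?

Balance the M exponent: (-2)·n from ζ, plus (1) − 2·(0) − (-1) + 3·(0) = 2 from the rest, must sum to zero.
-2n + 2 = 0, so n = 1.

1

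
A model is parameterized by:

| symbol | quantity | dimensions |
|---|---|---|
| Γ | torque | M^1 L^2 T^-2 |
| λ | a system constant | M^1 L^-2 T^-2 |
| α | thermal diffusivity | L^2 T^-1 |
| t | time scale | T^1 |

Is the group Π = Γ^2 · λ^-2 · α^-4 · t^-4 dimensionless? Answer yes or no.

yes

Sum the exponent of each base dimension across the product:
  M: 2·[Γ]_M − 2·[λ]_M − 4·[α]_M − 4·[t]_M = 2·(1) − 2·(1) − 4·(0) − 4·(0) = 0
  L: 2·[Γ]_L − 2·[λ]_L − 4·[α]_L − 4·[t]_L = 2·(2) − 2·(-2) − 4·(2) − 4·(0) = 0
  T: 2·[Γ]_T − 2·[λ]_T − 4·[α]_T − 4·[t]_T = 2·(-2) − 2·(-2) − 4·(-1) − 4·(1) = 0
All base exponents vanish — dimensionless.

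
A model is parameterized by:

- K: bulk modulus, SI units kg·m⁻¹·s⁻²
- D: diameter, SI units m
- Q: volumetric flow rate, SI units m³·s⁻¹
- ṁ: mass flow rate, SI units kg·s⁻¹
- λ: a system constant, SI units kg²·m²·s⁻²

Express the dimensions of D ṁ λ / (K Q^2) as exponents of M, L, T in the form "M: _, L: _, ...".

M: 2, L: -2, T: 1

Collect each base-dimension exponent across the product:
  M: −(1) + (0) − 2·(0) + (1) + (2) = 2
  L: −(-1) + (1) − 2·(3) + (0) + (2) = -2
  T: −(-2) + (0) − 2·(-1) + (-1) + (-2) = 1
So the dimensions are [M² L⁻² T].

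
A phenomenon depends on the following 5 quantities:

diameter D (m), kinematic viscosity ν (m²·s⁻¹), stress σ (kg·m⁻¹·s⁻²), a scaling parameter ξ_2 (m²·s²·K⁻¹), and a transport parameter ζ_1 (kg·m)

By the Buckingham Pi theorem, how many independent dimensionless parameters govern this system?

There are 5 variables and 4 base dimensions (M, L, T, Θ).
The dimension matrix has rank 4.
Independent dimensionless groups: 5 − 4 = 1.

1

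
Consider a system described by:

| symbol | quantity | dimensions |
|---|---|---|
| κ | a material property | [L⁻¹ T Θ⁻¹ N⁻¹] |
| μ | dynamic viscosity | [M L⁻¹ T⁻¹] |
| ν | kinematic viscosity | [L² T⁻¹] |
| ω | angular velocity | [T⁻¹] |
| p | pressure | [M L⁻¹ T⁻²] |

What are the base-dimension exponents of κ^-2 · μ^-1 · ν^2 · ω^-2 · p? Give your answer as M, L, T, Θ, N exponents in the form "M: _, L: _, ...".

Collect each base-dimension exponent across the product:
  M: −2·(0) − (1) + 2·(0) − 2·(0) + (1) = 0
  L: −2·(-1) − (-1) + 2·(2) − 2·(0) + (-1) = 6
  T: −2·(1) − (-1) + 2·(-1) − 2·(-1) + (-2) = -3
  Θ: −2·(-1) − (0) + 2·(0) − 2·(0) + (0) = 2
  N: −2·(-1) − (0) + 2·(0) − 2·(0) + (0) = 2
So the dimensions are [L⁶ T⁻³ Θ² N²].

M: 0, L: 6, T: -3, Θ: 2, N: 2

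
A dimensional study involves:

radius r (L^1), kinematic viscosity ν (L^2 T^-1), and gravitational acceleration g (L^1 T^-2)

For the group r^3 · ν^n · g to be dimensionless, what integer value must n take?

-2

Balance the L exponent: (2)·n from ν, plus 3·(1) + (1) = 4 from the rest, must sum to zero.
2n + 4 = 0, so n = -2.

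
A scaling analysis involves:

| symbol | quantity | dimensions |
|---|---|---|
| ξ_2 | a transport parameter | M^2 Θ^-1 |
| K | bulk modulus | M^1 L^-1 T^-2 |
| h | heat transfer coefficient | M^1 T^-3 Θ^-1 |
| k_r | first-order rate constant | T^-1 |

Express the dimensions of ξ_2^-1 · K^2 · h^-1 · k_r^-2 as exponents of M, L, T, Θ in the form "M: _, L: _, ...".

Collect each base-dimension exponent across the product:
  M: −(2) + 2·(1) − (1) − 2·(0) = -1
  L: −(0) + 2·(-1) − (0) − 2·(0) = -2
  T: −(0) + 2·(-2) − (-3) − 2·(-1) = 1
  Θ: −(-1) + 2·(0) − (-1) − 2·(0) = 2
So the dimensions are [M⁻¹ L⁻² T Θ²].

M: -1, L: -2, T: 1, Θ: 2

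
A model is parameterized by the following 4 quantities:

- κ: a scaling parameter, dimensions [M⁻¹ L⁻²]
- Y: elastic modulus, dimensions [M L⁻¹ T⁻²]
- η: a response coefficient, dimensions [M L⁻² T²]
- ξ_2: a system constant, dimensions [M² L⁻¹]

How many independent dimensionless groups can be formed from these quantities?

1

There are 4 variables and 3 base dimensions (M, L, T).
The dimension matrix has rank 3.
Independent dimensionless groups: 4 − 3 = 1.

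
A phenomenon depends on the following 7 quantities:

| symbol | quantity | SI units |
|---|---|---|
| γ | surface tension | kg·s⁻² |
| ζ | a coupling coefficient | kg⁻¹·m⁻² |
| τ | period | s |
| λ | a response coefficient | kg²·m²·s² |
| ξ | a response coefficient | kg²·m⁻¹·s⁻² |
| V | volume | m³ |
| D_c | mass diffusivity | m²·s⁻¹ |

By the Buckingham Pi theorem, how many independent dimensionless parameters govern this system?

4

There are 7 variables and 3 base dimensions (M, L, T).
The dimension matrix has rank 3.
Independent dimensionless groups: 7 − 3 = 4.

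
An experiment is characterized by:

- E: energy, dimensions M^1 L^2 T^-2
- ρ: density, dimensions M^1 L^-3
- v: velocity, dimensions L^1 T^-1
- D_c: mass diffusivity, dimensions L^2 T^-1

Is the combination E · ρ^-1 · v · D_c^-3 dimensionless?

Sum the exponent of each base dimension across the product:
  M: [E]_M − [ρ]_M + [v]_M − 3·[D_c]_M = (1) − (1) + (0) − 3·(0) = 0
  L: [E]_L − [ρ]_L + [v]_L − 3·[D_c]_L = (2) − (-3) + (1) − 3·(2) = 0
  T: [E]_T − [ρ]_T + [v]_T − 3·[D_c]_T = (-2) − (0) + (-1) − 3·(-1) = 0
All base exponents vanish — dimensionless.

yes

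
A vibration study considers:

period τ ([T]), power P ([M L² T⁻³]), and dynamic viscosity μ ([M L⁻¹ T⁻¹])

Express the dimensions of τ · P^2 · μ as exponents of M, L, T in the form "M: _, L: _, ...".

M: 3, L: 3, T: -6

Collect each base-dimension exponent across the product:
  M: (0) + 2·(1) + (1) = 3
  L: (0) + 2·(2) + (-1) = 3
  T: (1) + 2·(-3) + (-1) = -6
So the dimensions are [M³ L³ T⁻⁶].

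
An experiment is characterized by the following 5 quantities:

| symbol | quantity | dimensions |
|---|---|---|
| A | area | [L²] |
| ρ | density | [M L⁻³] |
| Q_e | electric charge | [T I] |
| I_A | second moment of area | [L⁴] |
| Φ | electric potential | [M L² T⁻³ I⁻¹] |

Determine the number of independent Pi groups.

1

There are 5 variables and 4 base dimensions (M, L, T, I).
The dimension matrix has rank 4.
Independent dimensionless groups: 5 − 4 = 1.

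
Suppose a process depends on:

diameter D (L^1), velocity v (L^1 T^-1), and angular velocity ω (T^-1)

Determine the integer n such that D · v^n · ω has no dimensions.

-1

Balance the L exponent: (1)·n from v, plus (1) + (0) = 1 from the rest, must sum to zero.
n + 1 = 0, so n = -1.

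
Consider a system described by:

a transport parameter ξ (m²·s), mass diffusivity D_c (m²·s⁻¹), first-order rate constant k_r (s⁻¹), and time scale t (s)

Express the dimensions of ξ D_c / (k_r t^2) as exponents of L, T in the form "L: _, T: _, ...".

Collect each base-dimension exponent across the product:
  L: (2) + (2) − (0) − 2·(0) = 4
  T: (1) + (-1) − (-1) − 2·(1) = -1
So the dimensions are [L⁴ T⁻¹].

L: 4, T: -1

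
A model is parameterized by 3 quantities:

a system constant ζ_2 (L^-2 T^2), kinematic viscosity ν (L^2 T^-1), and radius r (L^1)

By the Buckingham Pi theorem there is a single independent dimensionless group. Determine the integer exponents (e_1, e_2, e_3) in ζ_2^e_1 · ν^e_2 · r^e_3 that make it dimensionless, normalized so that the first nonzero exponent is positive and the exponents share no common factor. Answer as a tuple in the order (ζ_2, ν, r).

(1, 2, -2)

L: e_1·(-2) + e_2·(2) + e_3·(1) = 0
T: e_1·(2) + e_2·(-1) + e_3·(0) = 0
Solving this homogeneous linear system for the smallest-integer solution (first nonzero entry positive) gives (1, 2, -2).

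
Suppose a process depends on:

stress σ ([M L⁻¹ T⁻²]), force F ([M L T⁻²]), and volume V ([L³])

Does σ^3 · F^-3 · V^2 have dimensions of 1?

yes

Sum the exponent of each base dimension across the product:
  M: 3·[σ]_M − 3·[F]_M + 2·[V]_M = 3·(1) − 3·(1) + 2·(0) = 0
  L: 3·[σ]_L − 3·[F]_L + 2·[V]_L = 3·(-1) − 3·(1) + 2·(3) = 0
  T: 3·[σ]_T − 3·[F]_T + 2·[V]_T = 3·(-2) − 3·(-2) + 2·(0) = 0
All base exponents vanish — dimensionless.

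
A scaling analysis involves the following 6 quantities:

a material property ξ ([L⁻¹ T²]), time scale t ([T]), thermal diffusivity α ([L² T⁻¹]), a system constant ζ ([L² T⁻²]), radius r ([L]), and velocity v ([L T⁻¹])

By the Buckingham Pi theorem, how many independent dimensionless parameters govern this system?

4

There are 6 variables and 2 base dimensions (L, T).
The dimension matrix has rank 2.
Independent dimensionless groups: 6 − 2 = 4.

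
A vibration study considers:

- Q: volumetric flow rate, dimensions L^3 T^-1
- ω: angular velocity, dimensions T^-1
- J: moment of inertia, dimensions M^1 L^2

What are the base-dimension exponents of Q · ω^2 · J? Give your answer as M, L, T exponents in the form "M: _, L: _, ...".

Collect each base-dimension exponent across the product:
  M: (0) + 2·(0) + (1) = 1
  L: (3) + 2·(0) + (2) = 5
  T: (-1) + 2·(-1) + (0) = -3
So the dimensions are [M L⁵ T⁻³].

M: 1, L: 5, T: -3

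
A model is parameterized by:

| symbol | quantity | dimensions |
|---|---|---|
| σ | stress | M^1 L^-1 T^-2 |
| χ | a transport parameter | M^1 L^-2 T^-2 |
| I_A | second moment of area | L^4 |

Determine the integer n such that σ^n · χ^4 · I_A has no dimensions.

-4

Balance the M exponent: (1)·n from σ, plus 4·(1) + (0) = 4 from the rest, must sum to zero.
n + 4 = 0, so n = -4.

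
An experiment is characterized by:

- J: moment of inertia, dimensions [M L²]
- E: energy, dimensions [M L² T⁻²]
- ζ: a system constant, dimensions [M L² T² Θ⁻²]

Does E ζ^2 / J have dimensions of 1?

Sum the exponent of each base dimension across the product:
  M: −[J]_M + [E]_M + 2·[ζ]_M = −(1) + (1) + 2·(1) = 2
  L: −[J]_L + [E]_L + 2·[ζ]_L = −(2) + (2) + 2·(2) = 4
  T: −[J]_T + [E]_T + 2·[ζ]_T = −(0) + (-2) + 2·(2) = 2
  Θ: −[J]_Θ + [E]_Θ + 2·[ζ]_Θ = −(0) + (0) + 2·(-2) = -4
Net dimensions [M² L⁴ T² Θ⁻⁴] ≠ [1] — not dimensionless.

no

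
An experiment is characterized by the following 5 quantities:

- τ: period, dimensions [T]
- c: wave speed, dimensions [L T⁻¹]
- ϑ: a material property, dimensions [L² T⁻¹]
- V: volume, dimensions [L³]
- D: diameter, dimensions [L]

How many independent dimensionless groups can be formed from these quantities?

There are 5 variables and 2 base dimensions (L, T).
The dimension matrix has rank 2.
Independent dimensionless groups: 5 − 2 = 3.

3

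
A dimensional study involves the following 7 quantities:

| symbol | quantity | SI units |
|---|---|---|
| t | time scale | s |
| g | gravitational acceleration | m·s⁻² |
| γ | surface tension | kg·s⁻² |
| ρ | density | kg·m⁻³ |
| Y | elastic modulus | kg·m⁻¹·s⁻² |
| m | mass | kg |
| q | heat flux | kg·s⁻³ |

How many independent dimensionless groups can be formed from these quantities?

There are 7 variables and 3 base dimensions (M, L, T).
The dimension matrix has rank 3.
Independent dimensionless groups: 7 − 3 = 4.

4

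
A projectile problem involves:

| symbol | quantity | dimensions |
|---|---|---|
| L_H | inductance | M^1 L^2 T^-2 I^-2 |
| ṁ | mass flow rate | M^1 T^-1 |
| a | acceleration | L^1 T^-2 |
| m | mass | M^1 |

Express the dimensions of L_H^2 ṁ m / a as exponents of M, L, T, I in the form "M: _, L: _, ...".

Collect each base-dimension exponent across the product:
  M: 2·(1) + (1) − (0) + (1) = 4
  L: 2·(2) + (0) − (1) + (0) = 3
  T: 2·(-2) + (-1) − (-2) + (0) = -3
  I: 2·(-2) + (0) − (0) + (0) = -4
So the dimensions are [M⁴ L³ T⁻³ I⁻⁴].

M: 4, L: 3, T: -3, I: -4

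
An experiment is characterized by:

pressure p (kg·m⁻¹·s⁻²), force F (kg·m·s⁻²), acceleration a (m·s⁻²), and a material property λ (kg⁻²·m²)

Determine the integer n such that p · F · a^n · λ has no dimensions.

-2

Balance the L exponent: (1)·n from a, plus (-1) + (1) + (2) = 2 from the rest, must sum to zero.
n + 2 = 0, so n = -2.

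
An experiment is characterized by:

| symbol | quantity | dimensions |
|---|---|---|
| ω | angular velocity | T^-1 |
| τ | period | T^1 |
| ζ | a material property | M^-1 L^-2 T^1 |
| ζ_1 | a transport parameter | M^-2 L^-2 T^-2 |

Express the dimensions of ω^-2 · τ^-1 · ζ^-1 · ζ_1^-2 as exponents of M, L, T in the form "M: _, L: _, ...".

Collect each base-dimension exponent across the product:
  M: −2·(0) − (0) − (-1) − 2·(-2) = 5
  L: −2·(0) − (0) − (-2) − 2·(-2) = 6
  T: −2·(-1) − (1) − (1) − 2·(-2) = 4
So the dimensions are [M⁵ L⁶ T⁴].

M: 5, L: 6, T: 4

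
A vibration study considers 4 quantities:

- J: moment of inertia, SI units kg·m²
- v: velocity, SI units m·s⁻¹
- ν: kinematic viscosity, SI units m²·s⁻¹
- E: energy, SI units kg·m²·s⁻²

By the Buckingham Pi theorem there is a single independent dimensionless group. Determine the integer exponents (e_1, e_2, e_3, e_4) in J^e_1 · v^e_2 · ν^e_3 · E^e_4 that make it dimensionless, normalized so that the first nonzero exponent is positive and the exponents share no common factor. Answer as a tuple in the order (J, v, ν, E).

(1, 4, -2, -1)

M: e_1·(1) + e_2·(0) + e_3·(0) + e_4·(1) = 0
L: e_1·(2) + e_2·(1) + e_3·(2) + e_4·(2) = 0
T: e_1·(0) + e_2·(-1) + e_3·(-1) + e_4·(-2) = 0
Solving this homogeneous linear system for the smallest-integer solution (first nonzero entry positive) gives (1, 4, -2, -1).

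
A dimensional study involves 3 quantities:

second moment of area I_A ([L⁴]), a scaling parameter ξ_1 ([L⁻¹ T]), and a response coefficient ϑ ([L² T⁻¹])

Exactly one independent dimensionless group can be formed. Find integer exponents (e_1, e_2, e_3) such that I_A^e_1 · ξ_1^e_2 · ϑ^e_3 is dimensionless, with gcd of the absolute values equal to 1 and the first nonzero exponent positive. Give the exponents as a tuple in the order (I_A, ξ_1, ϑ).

(1, -4, -4)

L: e_1·(4) + e_2·(-1) + e_3·(2) = 0
T: e_1·(0) + e_2·(1) + e_3·(-1) = 0
Solving this homogeneous linear system for the smallest-integer solution (first nonzero entry positive) gives (1, -4, -4).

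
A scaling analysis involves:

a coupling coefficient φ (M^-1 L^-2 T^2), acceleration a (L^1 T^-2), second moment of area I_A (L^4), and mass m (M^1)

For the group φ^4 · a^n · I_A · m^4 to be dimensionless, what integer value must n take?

4

Balance the L exponent: (1)·n from a, plus 4·(-2) + (4) + 4·(0) = -4 from the rest, must sum to zero.
n − 4 = 0, so n = 4.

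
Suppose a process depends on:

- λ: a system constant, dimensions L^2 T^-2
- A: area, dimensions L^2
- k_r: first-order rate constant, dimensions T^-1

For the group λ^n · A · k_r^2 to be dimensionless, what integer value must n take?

Balance the L exponent: (2)·n from λ, plus (2) + 2·(0) = 2 from the rest, must sum to zero.
2n + 2 = 0, so n = -1.

-1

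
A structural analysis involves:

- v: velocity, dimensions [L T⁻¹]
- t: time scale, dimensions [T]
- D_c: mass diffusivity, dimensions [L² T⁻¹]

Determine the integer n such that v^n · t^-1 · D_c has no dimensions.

Balance the L exponent: (1)·n from v, plus −(0) + (2) = 2 from the rest, must sum to zero.
n + 2 = 0, so n = -2.

-2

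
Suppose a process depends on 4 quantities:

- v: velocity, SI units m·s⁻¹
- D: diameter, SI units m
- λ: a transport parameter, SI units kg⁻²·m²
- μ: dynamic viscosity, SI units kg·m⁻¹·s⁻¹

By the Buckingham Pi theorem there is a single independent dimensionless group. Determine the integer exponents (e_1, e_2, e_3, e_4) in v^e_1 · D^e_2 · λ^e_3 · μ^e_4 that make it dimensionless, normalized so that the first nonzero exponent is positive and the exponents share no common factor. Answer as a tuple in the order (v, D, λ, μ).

(2, -2, -1, -2)

M: e_1·(0) + e_2·(0) + e_3·(-2) + e_4·(1) = 0
L: e_1·(1) + e_2·(1) + e_3·(2) + e_4·(-1) = 0
T: e_1·(-1) + e_2·(0) + e_3·(0) + e_4·(-1) = 0
Solving this homogeneous linear system for the smallest-integer solution (first nonzero entry positive) gives (2, -2, -1, -2).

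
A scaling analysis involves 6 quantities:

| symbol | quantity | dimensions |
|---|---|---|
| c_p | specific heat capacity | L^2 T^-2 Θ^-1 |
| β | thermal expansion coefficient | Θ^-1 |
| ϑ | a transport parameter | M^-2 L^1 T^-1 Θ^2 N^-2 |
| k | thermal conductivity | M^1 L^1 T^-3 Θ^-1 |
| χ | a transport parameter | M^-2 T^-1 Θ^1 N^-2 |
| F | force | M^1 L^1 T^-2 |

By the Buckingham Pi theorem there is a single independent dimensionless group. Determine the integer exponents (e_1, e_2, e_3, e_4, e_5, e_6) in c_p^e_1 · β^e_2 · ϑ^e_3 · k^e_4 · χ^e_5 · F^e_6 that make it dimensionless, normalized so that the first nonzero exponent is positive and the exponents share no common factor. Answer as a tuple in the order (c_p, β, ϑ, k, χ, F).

(1, -1, -2, -2, 2, 2)

M: e_1·(0) + e_2·(0) + e_3·(-2) + e_4·(1) + e_5·(-2) + e_6·(1) = 0
L: e_1·(2) + e_2·(0) + e_3·(1) + e_4·(1) + e_5·(0) + e_6·(1) = 0
T: e_1·(-2) + e_2·(0) + e_3·(-1) + e_4·(-3) + e_5·(-1) + e_6·(-2) = 0
Θ: e_1·(-1) + e_2·(-1) + e_3·(2) + e_4·(-1) + e_5·(1) + e_6·(0) = 0
N: e_1·(0) + e_2·(0) + e_3·(-2) + e_4·(0) + e_5·(-2) + e_6·(0) = 0
Solving this homogeneous linear system for the smallest-integer solution (first nonzero entry positive) gives (1, -1, -2, -2, 2, 2).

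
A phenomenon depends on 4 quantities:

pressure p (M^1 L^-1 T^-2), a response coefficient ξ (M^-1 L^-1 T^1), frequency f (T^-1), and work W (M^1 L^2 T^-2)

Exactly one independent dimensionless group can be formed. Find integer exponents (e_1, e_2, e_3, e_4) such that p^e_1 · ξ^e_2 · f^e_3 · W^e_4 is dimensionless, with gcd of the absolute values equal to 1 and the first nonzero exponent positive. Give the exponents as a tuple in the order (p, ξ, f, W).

(1, 3, -3, 2)

M: e_1·(1) + e_2·(-1) + e_3·(0) + e_4·(1) = 0
L: e_1·(-1) + e_2·(-1) + e_3·(0) + e_4·(2) = 0
T: e_1·(-2) + e_2·(1) + e_3·(-1) + e_4·(-2) = 0
Solving this homogeneous linear system for the smallest-integer solution (first nonzero entry positive) gives (1, 3, -3, 2).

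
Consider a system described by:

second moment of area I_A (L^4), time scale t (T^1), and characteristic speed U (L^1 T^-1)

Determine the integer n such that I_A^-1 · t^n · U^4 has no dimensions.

Balance the T exponent: (1)·n from t, plus −(0) + 4·(-1) = -4 from the rest, must sum to zero.
n − 4 = 0, so n = 4.

4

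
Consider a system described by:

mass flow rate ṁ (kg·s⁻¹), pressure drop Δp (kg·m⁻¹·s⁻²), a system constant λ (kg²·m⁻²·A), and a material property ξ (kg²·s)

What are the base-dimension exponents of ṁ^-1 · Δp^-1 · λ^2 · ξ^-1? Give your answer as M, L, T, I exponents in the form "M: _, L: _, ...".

Collect each base-dimension exponent across the product:
  M: −(1) − (1) + 2·(2) − (2) = 0
  L: −(0) − (-1) + 2·(-2) − (0) = -3
  T: −(-1) − (-2) + 2·(0) − (1) = 2
  I: −(0) − (0) + 2·(1) − (0) = 2
So the dimensions are [L⁻³ T² I²].

M: 0, L: -3, T: 2, I: 2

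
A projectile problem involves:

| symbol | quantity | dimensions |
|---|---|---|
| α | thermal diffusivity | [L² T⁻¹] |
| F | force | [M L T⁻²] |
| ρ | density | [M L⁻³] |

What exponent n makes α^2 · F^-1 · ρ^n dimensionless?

Balance the M exponent: (1)·n from ρ, plus 2·(0) − (1) = -1 from the rest, must sum to zero.
n − 1 = 0, so n = 1.

1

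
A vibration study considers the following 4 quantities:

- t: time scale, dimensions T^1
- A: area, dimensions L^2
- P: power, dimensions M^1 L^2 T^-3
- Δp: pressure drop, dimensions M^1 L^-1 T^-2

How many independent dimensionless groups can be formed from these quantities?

There are 4 variables and 3 base dimensions (M, L, T).
The dimension matrix has rank 3.
Independent dimensionless groups: 4 − 3 = 1.

1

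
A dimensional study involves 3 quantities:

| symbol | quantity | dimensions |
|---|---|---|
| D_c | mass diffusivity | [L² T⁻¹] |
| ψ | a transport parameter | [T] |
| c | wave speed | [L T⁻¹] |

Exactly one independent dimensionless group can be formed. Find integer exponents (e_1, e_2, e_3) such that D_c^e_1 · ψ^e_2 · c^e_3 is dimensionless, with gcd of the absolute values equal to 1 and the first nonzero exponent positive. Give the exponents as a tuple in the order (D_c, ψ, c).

L: e_1·(2) + e_2·(0) + e_3·(1) = 0
T: e_1·(-1) + e_2·(1) + e_3·(-1) = 0
Solving this homogeneous linear system for the smallest-integer solution (first nonzero entry positive) gives (1, -1, -2).

(1, -1, -2)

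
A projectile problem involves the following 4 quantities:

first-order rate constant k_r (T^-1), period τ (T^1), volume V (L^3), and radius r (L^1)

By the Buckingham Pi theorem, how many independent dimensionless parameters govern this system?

2

There are 4 variables and 2 base dimensions (L, T).
The dimension matrix has rank 2.
Independent dimensionless groups: 4 − 2 = 2.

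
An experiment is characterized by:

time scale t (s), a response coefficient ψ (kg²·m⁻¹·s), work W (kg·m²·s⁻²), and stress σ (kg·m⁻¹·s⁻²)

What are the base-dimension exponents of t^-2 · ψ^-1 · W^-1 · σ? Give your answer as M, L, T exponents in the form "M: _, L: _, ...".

Collect each base-dimension exponent across the product:
  M: −2·(0) − (2) − (1) + (1) = -2
  L: −2·(0) − (-1) − (2) + (-1) = -2
  T: −2·(1) − (1) − (-2) + (-2) = -3
So the dimensions are [M⁻² L⁻² T⁻³].

M: -2, L: -2, T: -3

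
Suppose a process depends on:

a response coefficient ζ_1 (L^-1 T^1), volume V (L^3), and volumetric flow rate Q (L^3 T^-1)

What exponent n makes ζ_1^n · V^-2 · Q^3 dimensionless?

Balance the L exponent: (-1)·n from ζ_1, plus −2·(3) + 3·(3) = 3 from the rest, must sum to zero.
−n + 3 = 0, so n = 3.

3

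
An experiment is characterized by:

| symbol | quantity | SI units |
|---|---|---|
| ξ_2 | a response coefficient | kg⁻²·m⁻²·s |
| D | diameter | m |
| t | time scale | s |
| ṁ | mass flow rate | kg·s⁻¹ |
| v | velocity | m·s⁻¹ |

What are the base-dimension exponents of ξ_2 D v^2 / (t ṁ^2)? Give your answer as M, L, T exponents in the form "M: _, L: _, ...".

Collect each base-dimension exponent across the product:
  M: (-2) + (0) − (0) − 2·(1) + 2·(0) = -4
  L: (-2) + (1) − (0) − 2·(0) + 2·(1) = 1
  T: (1) + (0) − (1) − 2·(-1) + 2·(-1) = 0
So the dimensions are [M⁻⁴ L].

M: -4, L: 1, T: 0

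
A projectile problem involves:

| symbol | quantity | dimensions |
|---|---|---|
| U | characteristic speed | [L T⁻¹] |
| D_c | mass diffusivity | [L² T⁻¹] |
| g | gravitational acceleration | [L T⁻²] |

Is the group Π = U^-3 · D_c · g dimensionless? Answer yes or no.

Sum the exponent of each base dimension across the product:
  L: −3·[U]_L + [D_c]_L + [g]_L = −3·(1) + (2) + (1) = 0
  T: −3·[U]_T + [D_c]_T + [g]_T = −3·(-1) + (-1) + (-2) = 0
All base exponents vanish — dimensionless.

yes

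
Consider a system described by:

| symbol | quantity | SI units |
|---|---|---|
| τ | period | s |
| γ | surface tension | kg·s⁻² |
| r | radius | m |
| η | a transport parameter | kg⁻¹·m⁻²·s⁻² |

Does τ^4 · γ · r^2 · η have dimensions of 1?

Sum the exponent of each base dimension across the product:
  M: 4·[τ]_M + [γ]_M + 2·[r]_M + [η]_M = 4·(0) + (1) + 2·(0) + (-1) = 0
  L: 4·[τ]_L + [γ]_L + 2·[r]_L + [η]_L = 4·(0) + (0) + 2·(1) + (-2) = 0
  T: 4·[τ]_T + [γ]_T + 2·[r]_T + [η]_T = 4·(1) + (-2) + 2·(0) + (-2) = 0
All base exponents vanish — dimensionless.

yes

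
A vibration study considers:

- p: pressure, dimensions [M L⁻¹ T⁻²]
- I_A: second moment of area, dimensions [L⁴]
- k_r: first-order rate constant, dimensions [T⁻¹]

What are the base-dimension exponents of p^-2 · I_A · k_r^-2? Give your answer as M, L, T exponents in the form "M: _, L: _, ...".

M: -2, L: 6, T: 6

Collect each base-dimension exponent across the product:
  M: −2·(1) + (0) − 2·(0) = -2
  L: −2·(-1) + (4) − 2·(0) = 6
  T: −2·(-2) + (0) − 2·(-1) = 6
So the dimensions are [M⁻² L⁶ T⁶].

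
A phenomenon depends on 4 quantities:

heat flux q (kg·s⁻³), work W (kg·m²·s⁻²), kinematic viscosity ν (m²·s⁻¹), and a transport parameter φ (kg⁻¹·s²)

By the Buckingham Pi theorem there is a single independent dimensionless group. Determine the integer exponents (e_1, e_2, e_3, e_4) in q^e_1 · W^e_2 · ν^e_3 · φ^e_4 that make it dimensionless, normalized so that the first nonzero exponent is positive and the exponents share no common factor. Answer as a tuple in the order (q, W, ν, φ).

(1, 1, -1, 2)

M: e_1·(1) + e_2·(1) + e_3·(0) + e_4·(-1) = 0
L: e_1·(0) + e_2·(2) + e_3·(2) + e_4·(0) = 0
T: e_1·(-3) + e_2·(-2) + e_3·(-1) + e_4·(2) = 0
Solving this homogeneous linear system for the smallest-integer solution (first nonzero entry positive) gives (1, 1, -1, 2).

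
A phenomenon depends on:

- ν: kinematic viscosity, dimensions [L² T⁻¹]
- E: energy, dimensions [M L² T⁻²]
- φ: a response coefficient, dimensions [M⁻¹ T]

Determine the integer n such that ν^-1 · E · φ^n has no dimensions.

Balance the M exponent: (-1)·n from φ, plus −(0) + (1) = 1 from the rest, must sum to zero.
−n + 1 = 0, so n = 1.

1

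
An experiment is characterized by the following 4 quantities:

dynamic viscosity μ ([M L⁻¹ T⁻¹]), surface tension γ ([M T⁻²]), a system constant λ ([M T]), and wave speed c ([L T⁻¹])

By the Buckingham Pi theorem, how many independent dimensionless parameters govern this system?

1

There are 4 variables and 3 base dimensions (M, L, T).
The dimension matrix has rank 3.
Independent dimensionless groups: 4 − 3 = 1.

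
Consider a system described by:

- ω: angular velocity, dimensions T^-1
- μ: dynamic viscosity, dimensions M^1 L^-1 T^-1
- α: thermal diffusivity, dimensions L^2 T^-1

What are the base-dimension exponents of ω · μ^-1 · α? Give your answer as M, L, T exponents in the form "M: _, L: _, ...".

Collect each base-dimension exponent across the product:
  M: (0) − (1) + (0) = -1
  L: (0) − (-1) + (2) = 3
  T: (-1) − (-1) + (-1) = -1
So the dimensions are [M⁻¹ L³ T⁻¹].

M: -1, L: 3, T: -1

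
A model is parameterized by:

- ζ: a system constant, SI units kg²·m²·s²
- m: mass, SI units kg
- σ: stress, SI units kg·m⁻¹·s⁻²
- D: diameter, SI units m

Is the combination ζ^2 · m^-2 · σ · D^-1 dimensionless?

no

Sum the exponent of each base dimension across the product:
  M: 2·[ζ]_M − 2·[m]_M + [σ]_M − [D]_M = 2·(2) − 2·(1) + (1) − (0) = 3
  L: 2·[ζ]_L − 2·[m]_L + [σ]_L − [D]_L = 2·(2) − 2·(0) + (-1) − (1) = 2
  T: 2·[ζ]_T − 2·[m]_T + [σ]_T − [D]_T = 2·(2) − 2·(0) + (-2) − (0) = 2
Net dimensions [M³ L² T²] ≠ [1] — not dimensionless.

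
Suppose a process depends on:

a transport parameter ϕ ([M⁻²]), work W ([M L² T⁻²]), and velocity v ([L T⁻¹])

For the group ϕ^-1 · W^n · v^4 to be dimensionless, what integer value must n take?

Balance the M exponent: (1)·n from W, plus −(-2) + 4·(0) = 2 from the rest, must sum to zero.
n + 2 = 0, so n = -2.

-2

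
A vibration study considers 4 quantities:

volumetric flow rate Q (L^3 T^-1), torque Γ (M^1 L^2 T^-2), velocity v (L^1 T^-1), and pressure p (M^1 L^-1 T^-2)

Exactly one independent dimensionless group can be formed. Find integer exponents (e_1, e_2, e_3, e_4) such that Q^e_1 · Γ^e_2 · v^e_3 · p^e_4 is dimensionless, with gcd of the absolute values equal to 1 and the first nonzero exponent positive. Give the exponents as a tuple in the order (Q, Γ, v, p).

M: e_1·(0) + e_2·(1) + e_3·(0) + e_4·(1) = 0
L: e_1·(3) + e_2·(2) + e_3·(1) + e_4·(-1) = 0
T: e_1·(-1) + e_2·(-2) + e_3·(-1) + e_4·(-2) = 0
Solving this homogeneous linear system for the smallest-integer solution (first nonzero entry positive) gives (3, -2, -3, 2).

(3, -2, -3, 2)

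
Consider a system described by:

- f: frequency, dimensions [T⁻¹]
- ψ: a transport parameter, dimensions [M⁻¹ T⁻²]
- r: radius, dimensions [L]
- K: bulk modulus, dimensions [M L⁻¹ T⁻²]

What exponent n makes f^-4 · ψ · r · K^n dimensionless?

1

Balance the M exponent: (1)·n from K, plus −4·(0) + (-1) + (0) = -1 from the rest, must sum to zero.
n − 1 = 0, so n = 1.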